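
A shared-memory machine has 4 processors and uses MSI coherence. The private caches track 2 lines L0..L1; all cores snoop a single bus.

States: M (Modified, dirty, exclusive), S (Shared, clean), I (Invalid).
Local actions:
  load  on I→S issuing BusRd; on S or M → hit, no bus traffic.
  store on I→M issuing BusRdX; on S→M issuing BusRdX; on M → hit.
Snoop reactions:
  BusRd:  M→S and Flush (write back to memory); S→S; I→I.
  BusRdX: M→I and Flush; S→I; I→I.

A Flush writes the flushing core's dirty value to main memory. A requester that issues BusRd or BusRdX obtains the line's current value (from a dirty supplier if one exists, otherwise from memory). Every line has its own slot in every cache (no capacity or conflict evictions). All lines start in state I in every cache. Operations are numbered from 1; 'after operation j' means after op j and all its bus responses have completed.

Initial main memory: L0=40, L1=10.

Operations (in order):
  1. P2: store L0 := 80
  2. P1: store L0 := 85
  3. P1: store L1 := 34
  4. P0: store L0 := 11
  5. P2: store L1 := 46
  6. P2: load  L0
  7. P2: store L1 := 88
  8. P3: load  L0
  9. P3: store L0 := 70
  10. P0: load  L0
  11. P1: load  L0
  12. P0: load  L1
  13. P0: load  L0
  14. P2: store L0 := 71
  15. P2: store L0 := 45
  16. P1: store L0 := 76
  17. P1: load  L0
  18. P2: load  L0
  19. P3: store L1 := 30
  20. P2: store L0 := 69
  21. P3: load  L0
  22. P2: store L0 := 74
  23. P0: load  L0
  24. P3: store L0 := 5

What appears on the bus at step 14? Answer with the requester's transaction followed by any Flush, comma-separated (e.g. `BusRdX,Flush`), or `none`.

1. P2: store L0 := 80  bus=[BusRdX]  L0: P0=I P1=I P2=M P3=I  mem[L0]=40
2. P1: store L0 := 85  bus=[BusRdX,Flush]  L0: P0=I P1=M P2=I P3=I  mem[L0]=80
3. P1: store L1 := 34  bus=[BusRdX]  L1: P0=I P1=M P2=I P3=I  mem[L1]=10
4. P0: store L0 := 11  bus=[BusRdX,Flush]  L0: P0=M P1=I P2=I P3=I  mem[L0]=85
5. P2: store L1 := 46  bus=[BusRdX,Flush]  L1: P0=I P1=I P2=M P3=I  mem[L1]=34
6. P2: load  L0  bus=[BusRd,Flush]  L0: P0=S P1=I P2=S P3=I  mem[L0]=11
7. P2: store L1 := 88  bus=[-]  L1: P0=I P1=I P2=M P3=I  mem[L1]=34
8. P3: load  L0  bus=[BusRd]  L0: P0=S P1=I P2=S P3=S  mem[L0]=11
9. P3: store L0 := 70  bus=[BusRdX]  L0: P0=I P1=I P2=I P3=M  mem[L0]=11
10. P0: load  L0  bus=[BusRd,Flush]  L0: P0=S P1=I P2=I P3=S  mem[L0]=70
11. P1: load  L0  bus=[BusRd]  L0: P0=S P1=S P2=I P3=S  mem[L0]=70
12. P0: load  L1  bus=[BusRd,Flush]  L1: P0=S P1=I P2=S P3=I  mem[L1]=88
13. P0: load  L0  bus=[-]  L0: P0=S P1=S P2=I P3=S  mem[L0]=70
14. P2: store L0 := 71  bus=[BusRdX]  L0: P0=I P1=I P2=M P3=I  mem[L0]=70
15. P2: store L0 := 45  bus=[-]  L0: P0=I P1=I P2=M P3=I  mem[L0]=70
16. P1: store L0 := 76  bus=[BusRdX,Flush]  L0: P0=I P1=M P2=I P3=I  mem[L0]=45
17. P1: load  L0  bus=[-]  L0: P0=I P1=M P2=I P3=I  mem[L0]=45
18. P2: load  L0  bus=[BusRd,Flush]  L0: P0=I P1=S P2=S P3=I  mem[L0]=76
19. P3: store L1 := 30  bus=[BusRdX]  L1: P0=I P1=I P2=I P3=M  mem[L1]=88
20. P2: store L0 := 69  bus=[BusRdX]  L0: P0=I P1=I P2=M P3=I  mem[L0]=76
21. P3: load  L0  bus=[BusRd,Flush]  L0: P0=I P1=I P2=S P3=S  mem[L0]=69
22. P2: store L0 := 74  bus=[BusRdX]  L0: P0=I P1=I P2=M P3=I  mem[L0]=69
23. P0: load  L0  bus=[BusRd,Flush]  L0: P0=S P1=I P2=S P3=I  mem[L0]=74
24. P3: store L0 := 5  bus=[BusRdX]  L0: P0=I P1=I P2=I P3=M  mem[L0]=74

bus = BusRdX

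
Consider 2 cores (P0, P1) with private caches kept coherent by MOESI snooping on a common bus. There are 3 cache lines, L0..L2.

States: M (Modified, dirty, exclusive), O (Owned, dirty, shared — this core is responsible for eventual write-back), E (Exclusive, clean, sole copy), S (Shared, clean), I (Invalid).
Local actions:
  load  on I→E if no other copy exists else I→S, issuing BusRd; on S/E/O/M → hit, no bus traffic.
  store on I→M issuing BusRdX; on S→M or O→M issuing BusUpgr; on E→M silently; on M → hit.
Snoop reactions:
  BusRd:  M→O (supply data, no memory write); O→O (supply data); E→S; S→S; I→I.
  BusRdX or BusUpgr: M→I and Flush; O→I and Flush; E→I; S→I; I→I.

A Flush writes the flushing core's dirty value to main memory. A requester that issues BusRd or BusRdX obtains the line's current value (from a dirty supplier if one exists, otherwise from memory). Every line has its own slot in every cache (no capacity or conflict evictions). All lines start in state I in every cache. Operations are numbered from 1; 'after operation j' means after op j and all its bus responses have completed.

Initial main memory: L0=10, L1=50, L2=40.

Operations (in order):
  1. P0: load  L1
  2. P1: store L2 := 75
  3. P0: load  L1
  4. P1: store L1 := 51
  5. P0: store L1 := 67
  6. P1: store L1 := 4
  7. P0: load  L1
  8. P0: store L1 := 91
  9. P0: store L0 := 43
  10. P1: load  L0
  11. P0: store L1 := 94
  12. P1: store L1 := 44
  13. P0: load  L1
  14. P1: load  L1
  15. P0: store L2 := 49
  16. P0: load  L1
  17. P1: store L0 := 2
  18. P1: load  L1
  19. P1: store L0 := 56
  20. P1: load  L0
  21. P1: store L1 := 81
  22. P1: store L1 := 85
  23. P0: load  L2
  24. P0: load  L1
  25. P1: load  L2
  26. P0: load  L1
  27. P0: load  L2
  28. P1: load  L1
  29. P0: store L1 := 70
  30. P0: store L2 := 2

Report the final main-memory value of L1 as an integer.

[1] P0: load  L1 | P0:E(50), P1:I | bus: BusRd
[2] P1: store L2 := 75 | P0:I, P1:M(75) | bus: BusRdX
[3] P0: load  L1 | P0:E(50), P1:I | bus: none
[4] P1: store L1 := 51 | P0:I, P1:M(51) | bus: BusRdX
[5] P0: store L1 := 67 | P0:M(67), P1:I | bus: BusRdX,Flush
[6] P1: store L1 := 4 | P0:I, P1:M(4) | bus: BusRdX,Flush
[7] P0: load  L1 | P0:S(4), P1:O(4) | bus: BusRd
[8] P0: store L1 := 91 | P0:M(91), P1:I | bus: BusUpgr,Flush
[9] P0: store L0 := 43 | P0:M(43), P1:I | bus: BusRdX
[10] P1: load  L0 | P0:O(43), P1:S(43) | bus: BusRd
[11] P0: store L1 := 94 | P0:M(94), P1:I | bus: none
[12] P1: store L1 := 44 | P0:I, P1:M(44) | bus: BusRdX,Flush
[13] P0: load  L1 | P0:S(44), P1:O(44) | bus: BusRd
[14] P1: load  L1 | P0:S(44), P1:O(44) | bus: none
[15] P0: store L2 := 49 | P0:M(49), P1:I | bus: BusRdX,Flush
[16] P0: load  L1 | P0:S(44), P1:O(44) | bus: none
[17] P1: store L0 := 2 | P0:I, P1:M(2) | bus: BusUpgr,Flush
[18] P1: load  L1 | P0:S(44), P1:O(44) | bus: none
[19] P1: store L0 := 56 | P0:I, P1:M(56) | bus: none
[20] P1: load  L0 | P0:I, P1:M(56) | bus: none
[21] P1: store L1 := 81 | P0:I, P1:M(81) | bus: BusUpgr
[22] P1: store L1 := 85 | P0:I, P1:M(85) | bus: none
[23] P0: load  L2 | P0:M(49), P1:I | bus: none
[24] P0: load  L1 | P0:S(85), P1:O(85) | bus: BusRd
[25] P1: load  L2 | P0:O(49), P1:S(49) | bus: BusRd
[26] P0: load  L1 | P0:S(85), P1:O(85) | bus: none
[27] P0: load  L2 | P0:O(49), P1:S(49) | bus: none
[28] P1: load  L1 | P0:S(85), P1:O(85) | bus: none
[29] P0: store L1 := 70 | P0:M(70), P1:I | bus: BusUpgr,Flush
[30] P0: store L2 := 2 | P0:M(2), P1:I | bus: BusUpgr

memory[L1] = 85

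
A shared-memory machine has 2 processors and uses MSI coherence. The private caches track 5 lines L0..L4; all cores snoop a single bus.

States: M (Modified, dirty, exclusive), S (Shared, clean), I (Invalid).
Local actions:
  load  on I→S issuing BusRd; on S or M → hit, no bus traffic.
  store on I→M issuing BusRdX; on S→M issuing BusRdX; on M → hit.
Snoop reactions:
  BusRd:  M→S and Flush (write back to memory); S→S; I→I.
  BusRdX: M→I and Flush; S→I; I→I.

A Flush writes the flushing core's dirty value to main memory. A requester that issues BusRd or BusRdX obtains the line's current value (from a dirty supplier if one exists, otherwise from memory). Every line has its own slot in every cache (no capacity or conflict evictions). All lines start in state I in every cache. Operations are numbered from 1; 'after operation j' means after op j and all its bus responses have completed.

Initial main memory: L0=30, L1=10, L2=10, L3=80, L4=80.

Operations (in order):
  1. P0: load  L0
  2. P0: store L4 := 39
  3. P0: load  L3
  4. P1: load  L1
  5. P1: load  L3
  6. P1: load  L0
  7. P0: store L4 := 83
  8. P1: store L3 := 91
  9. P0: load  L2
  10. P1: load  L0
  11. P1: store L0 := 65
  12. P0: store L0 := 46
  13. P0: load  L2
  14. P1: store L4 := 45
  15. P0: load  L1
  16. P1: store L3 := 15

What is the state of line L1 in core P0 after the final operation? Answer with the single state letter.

  op1 P0: load  L0 → S/I on L0; bus BusRd; mem=30
  op2 P0: store L4 := 39 → M/I on L4; bus BusRdX; mem=80
  op3 P0: load  L3 → S/I on L3; bus BusRd; mem=80
  op4 P1: load  L1 → I/S on L1; bus BusRd; mem=10
  op5 P1: load  L3 → S/S on L3; bus BusRd; mem=80
  op6 P1: load  L0 → S/S on L0; bus BusRd; mem=30
  op7 P0: store L4 := 83 → M/I on L4; bus (none); mem=80
  op8 P1: store L3 := 91 → I/M on L3; bus BusRdX; mem=80
  op9 P0: load  L2 → S/I on L2; bus BusRd; mem=10
  op10 P1: load  L0 → S/S on L0; bus (none); mem=30
  op11 P1: store L0 := 65 → I/M on L0; bus BusRdX; mem=30
  op12 P0: store L0 := 46 → M/I on L0; bus BusRdX Flush; mem=65
  op13 P0: load  L2 → S/I on L2; bus (none); mem=10
  op14 P1: store L4 := 45 → I/M on L4; bus BusRdX Flush; mem=83
  op15 P0: load  L1 → S/S on L1; bus BusRd; mem=10
  op16 P1: store L3 := 15 → I/M on L3; bus (none); mem=80

state = S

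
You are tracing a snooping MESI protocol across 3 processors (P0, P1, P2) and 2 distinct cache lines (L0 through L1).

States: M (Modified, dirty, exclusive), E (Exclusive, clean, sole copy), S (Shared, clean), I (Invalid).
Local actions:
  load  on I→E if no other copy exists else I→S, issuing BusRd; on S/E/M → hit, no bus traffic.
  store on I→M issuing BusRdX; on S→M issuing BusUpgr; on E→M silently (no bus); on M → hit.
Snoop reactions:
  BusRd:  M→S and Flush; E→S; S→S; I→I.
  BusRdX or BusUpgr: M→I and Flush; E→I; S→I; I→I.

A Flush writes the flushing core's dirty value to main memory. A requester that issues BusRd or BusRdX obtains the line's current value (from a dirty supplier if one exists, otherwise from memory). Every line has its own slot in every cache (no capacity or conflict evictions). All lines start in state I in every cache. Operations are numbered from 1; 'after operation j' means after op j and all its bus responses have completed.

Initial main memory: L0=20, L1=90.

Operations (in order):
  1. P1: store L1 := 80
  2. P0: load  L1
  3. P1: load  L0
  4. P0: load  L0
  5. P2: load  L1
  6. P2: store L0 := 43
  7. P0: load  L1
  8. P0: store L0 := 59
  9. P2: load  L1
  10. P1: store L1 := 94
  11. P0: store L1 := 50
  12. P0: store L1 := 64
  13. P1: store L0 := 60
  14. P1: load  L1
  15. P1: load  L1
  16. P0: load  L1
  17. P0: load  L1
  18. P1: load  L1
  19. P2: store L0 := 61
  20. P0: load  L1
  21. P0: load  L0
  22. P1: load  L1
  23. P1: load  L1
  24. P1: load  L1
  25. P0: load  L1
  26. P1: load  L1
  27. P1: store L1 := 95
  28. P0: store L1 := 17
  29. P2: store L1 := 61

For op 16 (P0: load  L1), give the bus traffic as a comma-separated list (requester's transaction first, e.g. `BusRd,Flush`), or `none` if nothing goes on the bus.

bus = none

[1] P1: store L1 := 80 | P0:I, P1:M(80), P2:I | bus: BusRdX
[2] P0: load  L1 | P0:S(80), P1:S(80), P2:I | bus: BusRd,Flush
[3] P1: load  L0 | P0:I, P1:E(20), P2:I | bus: BusRd
[4] P0: load  L0 | P0:S(20), P1:S(20), P2:I | bus: BusRd
[5] P2: load  L1 | P0:S(80), P1:S(80), P2:S(80) | bus: BusRd
[6] P2: store L0 := 43 | P0:I, P1:I, P2:M(43) | bus: BusRdX
[7] P0: load  L1 | P0:S(80), P1:S(80), P2:S(80) | bus: none
[8] P0: store L0 := 59 | P0:M(59), P1:I, P2:I | bus: BusRdX,Flush
[9] P2: load  L1 | P0:S(80), P1:S(80), P2:S(80) | bus: none
[10] P1: store L1 := 94 | P0:I, P1:M(94), P2:I | bus: BusUpgr
[11] P0: store L1 := 50 | P0:M(50), P1:I, P2:I | bus: BusRdX,Flush
[12] P0: store L1 := 64 | P0:M(64), P1:I, P2:I | bus: none
[13] P1: store L0 := 60 | P0:I, P1:M(60), P2:I | bus: BusRdX,Flush
[14] P1: load  L1 | P0:S(64), P1:S(64), P2:I | bus: BusRd,Flush
[15] P1: load  L1 | P0:S(64), P1:S(64), P2:I | bus: none
[16] P0: load  L1 | P0:S(64), P1:S(64), P2:I | bus: none
[17] P0: load  L1 | P0:S(64), P1:S(64), P2:I | bus: none
[18] P1: load  L1 | P0:S(64), P1:S(64), P2:I | bus: none
[19] P2: store L0 := 61 | P0:I, P1:I, P2:M(61) | bus: BusRdX,Flush
[20] P0: load  L1 | P0:S(64), P1:S(64), P2:I | bus: none
[21] P0: load  L0 | P0:S(61), P1:I, P2:S(61) | bus: BusRd,Flush
[22] P1: load  L1 | P0:S(64), P1:S(64), P2:I | bus: none
[23] P1: load  L1 | P0:S(64), P1:S(64), P2:I | bus: none
[24] P1: load  L1 | P0:S(64), P1:S(64), P2:I | bus: none
[25] P0: load  L1 | P0:S(64), P1:S(64), P2:I | bus: none
[26] P1: load  L1 | P0:S(64), P1:S(64), P2:I | bus: none
[27] P1: store L1 := 95 | P0:I, P1:M(95), P2:I | bus: BusUpgr
[28] P0: store L1 := 17 | P0:M(17), P1:I, P2:I | bus: BusRdX,Flush
[29] P2: store L1 := 61 | P0:I, P1:I, P2:M(61) | bus: BusRdX,Flush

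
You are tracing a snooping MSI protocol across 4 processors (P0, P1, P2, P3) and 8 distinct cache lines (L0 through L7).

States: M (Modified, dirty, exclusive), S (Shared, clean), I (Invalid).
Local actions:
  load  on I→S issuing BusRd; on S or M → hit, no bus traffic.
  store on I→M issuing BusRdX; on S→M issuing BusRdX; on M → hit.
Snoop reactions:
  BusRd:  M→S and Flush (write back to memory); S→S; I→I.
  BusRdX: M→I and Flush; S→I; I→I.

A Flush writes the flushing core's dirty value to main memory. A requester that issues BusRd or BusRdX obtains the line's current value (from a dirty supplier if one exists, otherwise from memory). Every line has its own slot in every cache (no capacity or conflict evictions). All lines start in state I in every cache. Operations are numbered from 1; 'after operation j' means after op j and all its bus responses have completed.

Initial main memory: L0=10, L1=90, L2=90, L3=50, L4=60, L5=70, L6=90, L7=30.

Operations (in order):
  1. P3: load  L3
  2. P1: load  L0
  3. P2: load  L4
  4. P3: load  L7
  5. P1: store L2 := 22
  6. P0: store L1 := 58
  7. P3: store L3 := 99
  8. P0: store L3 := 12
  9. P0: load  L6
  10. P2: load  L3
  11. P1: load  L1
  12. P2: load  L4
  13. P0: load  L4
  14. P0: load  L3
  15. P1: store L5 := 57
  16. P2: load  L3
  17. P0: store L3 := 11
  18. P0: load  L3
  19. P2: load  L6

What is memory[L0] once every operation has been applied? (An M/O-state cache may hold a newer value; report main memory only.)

memory[L0] = 10

1. P3: load  L3  bus=[BusRd]  L3: P0=I P1=I P2=I P3=S  mem[L3]=50
2. P1: load  L0  bus=[BusRd]  L0: P0=I P1=S P2=I P3=I  mem[L0]=10
3. P2: load  L4  bus=[BusRd]  L4: P0=I P1=I P2=S P3=I  mem[L4]=60
4. P3: load  L7  bus=[BusRd]  L7: P0=I P1=I P2=I P3=S  mem[L7]=30
5. P1: store L2 := 22  bus=[BusRdX]  L2: P0=I P1=M P2=I P3=I  mem[L2]=90
6. P0: store L1 := 58  bus=[BusRdX]  L1: P0=M P1=I P2=I P3=I  mem[L1]=90
7. P3: store L3 := 99  bus=[BusRdX]  L3: P0=I P1=I P2=I P3=M  mem[L3]=50
8. P0: store L3 := 12  bus=[BusRdX,Flush]  L3: P0=M P1=I P2=I P3=I  mem[L3]=99
9. P0: load  L6  bus=[BusRd]  L6: P0=S P1=I P2=I P3=I  mem[L6]=90
10. P2: load  L3  bus=[BusRd,Flush]  L3: P0=S P1=I P2=S P3=I  mem[L3]=12
11. P1: load  L1  bus=[BusRd,Flush]  L1: P0=S P1=S P2=I P3=I  mem[L1]=58
12. P2: load  L4  bus=[-]  L4: P0=I P1=I P2=S P3=I  mem[L4]=60
13. P0: load  L4  bus=[BusRd]  L4: P0=S P1=I P2=S P3=I  mem[L4]=60
14. P0: load  L3  bus=[-]  L3: P0=S P1=I P2=S P3=I  mem[L3]=12
15. P1: store L5 := 57  bus=[BusRdX]  L5: P0=I P1=M P2=I P3=I  mem[L5]=70
16. P2: load  L3  bus=[-]  L3: P0=S P1=I P2=S P3=I  mem[L3]=12
17. P0: store L3 := 11  bus=[BusRdX]  L3: P0=M P1=I P2=I P3=I  mem[L3]=12
18. P0: load  L3  bus=[-]  L3: P0=M P1=I P2=I P3=I  mem[L3]=12
19. P2: load  L6  bus=[BusRd]  L6: P0=S P1=I P2=S P3=I  mem[L6]=90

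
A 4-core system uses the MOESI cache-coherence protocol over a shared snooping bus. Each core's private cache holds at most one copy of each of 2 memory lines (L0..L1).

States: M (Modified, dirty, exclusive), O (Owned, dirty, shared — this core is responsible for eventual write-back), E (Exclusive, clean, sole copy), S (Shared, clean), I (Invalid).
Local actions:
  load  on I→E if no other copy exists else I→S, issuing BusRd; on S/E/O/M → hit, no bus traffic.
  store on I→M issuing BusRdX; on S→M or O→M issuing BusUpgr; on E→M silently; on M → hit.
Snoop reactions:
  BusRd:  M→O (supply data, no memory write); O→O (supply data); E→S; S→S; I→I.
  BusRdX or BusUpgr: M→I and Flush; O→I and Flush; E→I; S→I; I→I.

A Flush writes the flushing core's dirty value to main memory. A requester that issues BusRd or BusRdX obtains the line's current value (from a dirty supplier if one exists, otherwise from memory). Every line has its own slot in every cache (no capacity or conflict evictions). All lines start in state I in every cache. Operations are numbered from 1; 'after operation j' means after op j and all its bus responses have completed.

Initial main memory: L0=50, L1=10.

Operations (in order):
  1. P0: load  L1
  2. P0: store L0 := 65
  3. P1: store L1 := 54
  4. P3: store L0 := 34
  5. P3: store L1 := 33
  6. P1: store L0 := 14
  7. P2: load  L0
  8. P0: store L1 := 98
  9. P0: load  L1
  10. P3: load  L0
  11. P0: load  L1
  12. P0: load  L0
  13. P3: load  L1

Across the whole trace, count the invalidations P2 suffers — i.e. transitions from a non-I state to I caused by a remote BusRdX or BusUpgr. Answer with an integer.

invalidations = 0

step 1: P0: load  L1  ⟶  EIII  (L1)  txn=BusRd  M[L1]=10
step 2: P0: store L0 := 65  ⟶  MIII  (L0)  txn=BusRdX  M[L0]=50
step 3: P1: store L1 := 54  ⟶  IMII  (L1)  txn=BusRdX  M[L1]=10
step 4: P3: store L0 := 34  ⟶  IIIM  (L0)  txn=BusRdX+Flush  M[L0]=65
step 5: P3: store L1 := 33  ⟶  IIIM  (L1)  txn=BusRdX+Flush  M[L1]=54
step 6: P1: store L0 := 14  ⟶  IMII  (L0)  txn=BusRdX+Flush  M[L0]=34
step 7: P2: load  L0  ⟶  IOSI  (L0)  txn=BusRd  M[L0]=34
step 8: P0: store L1 := 98  ⟶  MIII  (L1)  txn=BusRdX+Flush  M[L1]=33
step 9: P0: load  L1  ⟶  MIII  (L1)  txn=∅  M[L1]=33
step 10: P3: load  L0  ⟶  IOSS  (L0)  txn=BusRd  M[L0]=34
step 11: P0: load  L1  ⟶  MIII  (L1)  txn=∅  M[L1]=33
step 12: P0: load  L0  ⟶  SOSS  (L0)  txn=BusRd  M[L0]=34
step 13: P3: load  L1  ⟶  OIIS  (L1)  txn=BusRd  M[L1]=33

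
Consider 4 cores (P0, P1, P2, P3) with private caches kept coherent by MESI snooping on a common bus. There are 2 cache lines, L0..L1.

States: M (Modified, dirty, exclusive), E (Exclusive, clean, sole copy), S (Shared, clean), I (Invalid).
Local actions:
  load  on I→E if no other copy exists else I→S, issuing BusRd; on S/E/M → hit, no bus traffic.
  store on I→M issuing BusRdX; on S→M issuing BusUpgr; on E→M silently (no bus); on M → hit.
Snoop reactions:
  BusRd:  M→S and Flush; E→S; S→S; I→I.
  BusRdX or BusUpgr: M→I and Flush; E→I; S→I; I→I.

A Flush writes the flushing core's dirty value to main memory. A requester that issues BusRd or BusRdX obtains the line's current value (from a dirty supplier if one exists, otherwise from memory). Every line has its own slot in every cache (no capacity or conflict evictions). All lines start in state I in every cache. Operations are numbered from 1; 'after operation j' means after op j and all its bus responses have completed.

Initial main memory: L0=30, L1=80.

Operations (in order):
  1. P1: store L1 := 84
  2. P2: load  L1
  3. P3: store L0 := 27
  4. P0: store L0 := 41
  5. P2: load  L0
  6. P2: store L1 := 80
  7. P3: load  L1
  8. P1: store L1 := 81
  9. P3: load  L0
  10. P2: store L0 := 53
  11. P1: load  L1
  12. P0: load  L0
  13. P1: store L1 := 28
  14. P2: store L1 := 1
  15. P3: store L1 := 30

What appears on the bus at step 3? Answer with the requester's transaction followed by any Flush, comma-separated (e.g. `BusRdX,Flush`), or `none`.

bus = BusRdX

step 1: P1: store L1 := 84  ⟶  IMII  (L1)  txn=BusRdX  M[L1]=80
step 2: P2: load  L1  ⟶  ISSI  (L1)  txn=BusRd+Flush  M[L1]=84
step 3: P3: store L0 := 27  ⟶  IIIM  (L0)  txn=BusRdX  M[L0]=30
step 4: P0: store L0 := 41  ⟶  MIII  (L0)  txn=BusRdX+Flush  M[L0]=27
step 5: P2: load  L0  ⟶  SISI  (L0)  txn=BusRd+Flush  M[L0]=41
step 6: P2: store L1 := 80  ⟶  IIMI  (L1)  txn=BusUpgr  M[L1]=84
step 7: P3: load  L1  ⟶  IISS  (L1)  txn=BusRd+Flush  M[L1]=80
step 8: P1: store L1 := 81  ⟶  IMII  (L1)  txn=BusRdX  M[L1]=80
step 9: P3: load  L0  ⟶  SISS  (L0)  txn=BusRd  M[L0]=41
step 10: P2: store L0 := 53  ⟶  IIMI  (L0)  txn=BusUpgr  M[L0]=41
step 11: P1: load  L1  ⟶  IMII  (L1)  txn=∅  M[L1]=80
step 12: P0: load  L0  ⟶  SISI  (L0)  txn=BusRd+Flush  M[L0]=53
step 13: P1: store L1 := 28  ⟶  IMII  (L1)  txn=∅  M[L1]=80
step 14: P2: store L1 := 1  ⟶  IIMI  (L1)  txn=BusRdX+Flush  M[L1]=28
step 15: P3: store L1 := 30  ⟶  IIIM  (L1)  txn=BusRdX+Flush  M[L1]=1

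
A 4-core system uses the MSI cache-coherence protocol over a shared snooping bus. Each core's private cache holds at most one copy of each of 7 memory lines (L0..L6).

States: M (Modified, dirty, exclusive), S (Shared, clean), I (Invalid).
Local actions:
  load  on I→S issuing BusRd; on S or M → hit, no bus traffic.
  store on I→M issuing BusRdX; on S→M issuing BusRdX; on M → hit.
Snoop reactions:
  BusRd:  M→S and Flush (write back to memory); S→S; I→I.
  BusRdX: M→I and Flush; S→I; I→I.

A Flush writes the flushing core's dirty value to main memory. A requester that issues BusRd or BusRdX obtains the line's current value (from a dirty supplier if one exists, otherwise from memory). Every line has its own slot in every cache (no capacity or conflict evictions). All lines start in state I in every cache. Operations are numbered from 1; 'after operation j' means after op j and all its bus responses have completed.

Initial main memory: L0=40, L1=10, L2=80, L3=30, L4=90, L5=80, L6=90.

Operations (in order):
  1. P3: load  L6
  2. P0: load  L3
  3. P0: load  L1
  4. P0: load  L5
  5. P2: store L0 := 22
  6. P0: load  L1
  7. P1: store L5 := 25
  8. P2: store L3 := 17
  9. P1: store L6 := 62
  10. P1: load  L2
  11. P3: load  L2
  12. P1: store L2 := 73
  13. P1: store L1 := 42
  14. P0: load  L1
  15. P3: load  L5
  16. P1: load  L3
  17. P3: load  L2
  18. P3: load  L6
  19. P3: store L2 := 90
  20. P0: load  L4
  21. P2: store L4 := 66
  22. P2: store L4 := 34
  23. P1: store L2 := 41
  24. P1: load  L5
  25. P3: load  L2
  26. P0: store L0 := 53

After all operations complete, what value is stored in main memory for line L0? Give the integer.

[1] P3: load  L6 | P0:I, P1:I, P2:I, P3:S(90) | bus: BusRd
[2] P0: load  L3 | P0:S(30), P1:I, P2:I, P3:I | bus: BusRd
[3] P0: load  L1 | P0:S(10), P1:I, P2:I, P3:I | bus: BusRd
[4] P0: load  L5 | P0:S(80), P1:I, P2:I, P3:I | bus: BusRd
[5] P2: store L0 := 22 | P0:I, P1:I, P2:M(22), P3:I | bus: BusRdX
[6] P0: load  L1 | P0:S(10), P1:I, P2:I, P3:I | bus: none
[7] P1: store L5 := 25 | P0:I, P1:M(25), P2:I, P3:I | bus: BusRdX
[8] P2: store L3 := 17 | P0:I, P1:I, P2:M(17), P3:I | bus: BusRdX
[9] P1: store L6 := 62 | P0:I, P1:M(62), P2:I, P3:I | bus: BusRdX
[10] P1: load  L2 | P0:I, P1:S(80), P2:I, P3:I | bus: BusRd
[11] P3: load  L2 | P0:I, P1:S(80), P2:I, P3:S(80) | bus: BusRd
[12] P1: store L2 := 73 | P0:I, P1:M(73), P2:I, P3:I | bus: BusRdX
[13] P1: store L1 := 42 | P0:I, P1:M(42), P2:I, P3:I | bus: BusRdX
[14] P0: load  L1 | P0:S(42), P1:S(42), P2:I, P3:I | bus: BusRd,Flush
[15] P3: load  L5 | P0:I, P1:S(25), P2:I, P3:S(25) | bus: BusRd,Flush
[16] P1: load  L3 | P0:I, P1:S(17), P2:S(17), P3:I | bus: BusRd,Flush
[17] P3: load  L2 | P0:I, P1:S(73), P2:I, P3:S(73) | bus: BusRd,Flush
[18] P3: load  L6 | P0:I, P1:S(62), P2:I, P3:S(62) | bus: BusRd,Flush
[19] P3: store L2 := 90 | P0:I, P1:I, P2:I, P3:M(90) | bus: BusRdX
[20] P0: load  L4 | P0:S(90), P1:I, P2:I, P3:I | bus: BusRd
[21] P2: store L4 := 66 | P0:I, P1:I, P2:M(66), P3:I | bus: BusRdX
[22] P2: store L4 := 34 | P0:I, P1:I, P2:M(34), P3:I | bus: none
[23] P1: store L2 := 41 | P0:I, P1:M(41), P2:I, P3:I | bus: BusRdX,Flush
[24] P1: load  L5 | P0:I, P1:S(25), P2:I, P3:S(25) | bus: none
[25] P3: load  L2 | P0:I, P1:S(41), P2:I, P3:S(41) | bus: BusRd,Flush
[26] P0: store L0 := 53 | P0:M(53), P1:I, P2:I, P3:I | bus: BusRdX,Flush

memory[L0] = 22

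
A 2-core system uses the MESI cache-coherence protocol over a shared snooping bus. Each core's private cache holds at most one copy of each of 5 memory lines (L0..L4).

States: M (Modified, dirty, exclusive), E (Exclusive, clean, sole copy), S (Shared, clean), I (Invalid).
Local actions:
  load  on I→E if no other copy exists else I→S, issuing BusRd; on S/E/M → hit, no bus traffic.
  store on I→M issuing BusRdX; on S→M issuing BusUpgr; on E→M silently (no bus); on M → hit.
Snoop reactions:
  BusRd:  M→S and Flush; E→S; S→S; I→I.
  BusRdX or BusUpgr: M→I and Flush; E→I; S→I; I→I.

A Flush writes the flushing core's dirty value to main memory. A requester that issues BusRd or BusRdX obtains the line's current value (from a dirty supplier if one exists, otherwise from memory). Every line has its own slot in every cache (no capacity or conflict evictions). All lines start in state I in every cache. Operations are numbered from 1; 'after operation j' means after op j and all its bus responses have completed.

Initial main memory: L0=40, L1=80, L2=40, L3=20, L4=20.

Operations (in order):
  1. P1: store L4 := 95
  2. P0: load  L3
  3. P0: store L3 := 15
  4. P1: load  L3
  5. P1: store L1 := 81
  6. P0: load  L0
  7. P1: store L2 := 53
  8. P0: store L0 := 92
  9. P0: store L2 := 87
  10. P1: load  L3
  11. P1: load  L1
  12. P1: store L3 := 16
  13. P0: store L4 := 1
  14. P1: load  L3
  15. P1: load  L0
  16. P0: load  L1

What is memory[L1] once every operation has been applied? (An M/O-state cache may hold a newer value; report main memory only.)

1. P1: store L4 := 95  bus=[BusRdX]  L4: P0=I P1=M  mem[L4]=20
2. P0: load  L3  bus=[BusRd]  L3: P0=E P1=I  mem[L3]=20
3. P0: store L3 := 15  bus=[-]  L3: P0=M P1=I  mem[L3]=20
4. P1: load  L3  bus=[BusRd,Flush]  L3: P0=S P1=S  mem[L3]=15
5. P1: store L1 := 81  bus=[BusRdX]  L1: P0=I P1=M  mem[L1]=80
6. P0: load  L0  bus=[BusRd]  L0: P0=E P1=I  mem[L0]=40
7. P1: store L2 := 53  bus=[BusRdX]  L2: P0=I P1=M  mem[L2]=40
8. P0: store L0 := 92  bus=[-]  L0: P0=M P1=I  mem[L0]=40
9. P0: store L2 := 87  bus=[BusRdX,Flush]  L2: P0=M P1=I  mem[L2]=53
10. P1: load  L3  bus=[-]  L3: P0=S P1=S  mem[L3]=15
11. P1: load  L1  bus=[-]  L1: P0=I P1=M  mem[L1]=80
12. P1: store L3 := 16  bus=[BusUpgr]  L3: P0=I P1=M  mem[L3]=15
13. P0: store L4 := 1  bus=[BusRdX,Flush]  L4: P0=M P1=I  mem[L4]=95
14. P1: load  L3  bus=[-]  L3: P0=I P1=M  mem[L3]=15
15. P1: load  L0  bus=[BusRd,Flush]  L0: P0=S P1=S  mem[L0]=92
16. P0: load  L1  bus=[BusRd,Flush]  L1: P0=S P1=S  mem[L1]=81

memory[L1] = 81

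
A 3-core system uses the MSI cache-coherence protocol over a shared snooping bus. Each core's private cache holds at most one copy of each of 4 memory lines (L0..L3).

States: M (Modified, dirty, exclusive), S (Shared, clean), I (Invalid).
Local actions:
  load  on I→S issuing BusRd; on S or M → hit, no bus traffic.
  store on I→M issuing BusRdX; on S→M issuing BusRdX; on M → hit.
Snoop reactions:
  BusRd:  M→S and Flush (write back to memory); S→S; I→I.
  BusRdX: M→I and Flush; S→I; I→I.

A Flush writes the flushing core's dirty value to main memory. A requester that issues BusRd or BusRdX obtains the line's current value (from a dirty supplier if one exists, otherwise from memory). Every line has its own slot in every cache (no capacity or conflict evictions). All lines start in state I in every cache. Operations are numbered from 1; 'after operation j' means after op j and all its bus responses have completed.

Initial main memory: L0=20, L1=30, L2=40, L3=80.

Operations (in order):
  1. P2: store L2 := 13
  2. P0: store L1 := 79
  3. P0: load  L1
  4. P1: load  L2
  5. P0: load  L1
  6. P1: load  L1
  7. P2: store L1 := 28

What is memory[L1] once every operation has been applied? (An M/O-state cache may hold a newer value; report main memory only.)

memory[L1] = 79

[1] P2: store L2 := 13 | P0:I, P1:I, P2:M(13) | bus: BusRdX
[2] P0: store L1 := 79 | P0:M(79), P1:I, P2:I | bus: BusRdX
[3] P0: load  L1 | P0:M(79), P1:I, P2:I | bus: none
[4] P1: load  L2 | P0:I, P1:S(13), P2:S(13) | bus: BusRd,Flush
[5] P0: load  L1 | P0:M(79), P1:I, P2:I | bus: none
[6] P1: load  L1 | P0:S(79), P1:S(79), P2:I | bus: BusRd,Flush
[7] P2: store L1 := 28 | P0:I, P1:I, P2:M(28) | bus: BusRdX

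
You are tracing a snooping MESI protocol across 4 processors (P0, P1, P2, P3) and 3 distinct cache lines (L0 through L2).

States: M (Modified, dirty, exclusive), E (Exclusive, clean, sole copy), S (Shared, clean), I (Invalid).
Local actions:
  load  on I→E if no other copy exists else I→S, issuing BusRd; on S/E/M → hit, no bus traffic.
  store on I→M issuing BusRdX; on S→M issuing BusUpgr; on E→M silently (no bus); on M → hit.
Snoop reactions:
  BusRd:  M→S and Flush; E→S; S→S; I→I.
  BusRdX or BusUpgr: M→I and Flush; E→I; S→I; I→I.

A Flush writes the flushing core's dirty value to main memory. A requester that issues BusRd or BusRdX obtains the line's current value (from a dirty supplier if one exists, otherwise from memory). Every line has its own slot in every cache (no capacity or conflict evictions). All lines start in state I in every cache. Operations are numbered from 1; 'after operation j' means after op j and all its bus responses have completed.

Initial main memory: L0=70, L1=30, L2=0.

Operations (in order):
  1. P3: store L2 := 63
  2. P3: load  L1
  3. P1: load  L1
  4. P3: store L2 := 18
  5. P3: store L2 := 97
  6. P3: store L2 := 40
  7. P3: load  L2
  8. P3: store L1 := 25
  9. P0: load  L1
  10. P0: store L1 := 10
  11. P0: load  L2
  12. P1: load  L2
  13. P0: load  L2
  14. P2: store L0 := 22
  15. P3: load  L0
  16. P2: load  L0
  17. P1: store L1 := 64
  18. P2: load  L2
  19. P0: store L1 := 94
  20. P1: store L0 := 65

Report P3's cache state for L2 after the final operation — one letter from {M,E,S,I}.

state = S

  op1 P3: store L2 := 63 → I/I/I/M on L2; bus BusRdX; mem=0
  op2 P3: load  L1 → I/I/I/E on L1; bus BusRd; mem=30
  op3 P1: load  L1 → I/S/I/S on L1; bus BusRd; mem=30
  op4 P3: store L2 := 18 → I/I/I/M on L2; bus (none); mem=0
  op5 P3: store L2 := 97 → I/I/I/M on L2; bus (none); mem=0
  op6 P3: store L2 := 40 → I/I/I/M on L2; bus (none); mem=0
  op7 P3: load  L2 → I/I/I/M on L2; bus (none); mem=0
  op8 P3: store L1 := 25 → I/I/I/M on L1; bus BusUpgr; mem=30
  op9 P0: load  L1 → S/I/I/S on L1; bus BusRd Flush; mem=25
  op10 P0: store L1 := 10 → M/I/I/I on L1; bus BusUpgr; mem=25
  op11 P0: load  L2 → S/I/I/S on L2; bus BusRd Flush; mem=40
  op12 P1: load  L2 → S/S/I/S on L2; bus BusRd; mem=40
  op13 P0: load  L2 → S/S/I/S on L2; bus (none); mem=40
  op14 P2: store L0 := 22 → I/I/M/I on L0; bus BusRdX; mem=70
  op15 P3: load  L0 → I/I/S/S on L0; bus BusRd Flush; mem=22
  op16 P2: load  L0 → I/I/S/S on L0; bus (none); mem=22
  op17 P1: store L1 := 64 → I/M/I/I on L1; bus BusRdX Flush; mem=10
  op18 P2: load  L2 → S/S/S/S on L2; bus BusRd; mem=40
  op19 P0: store L1 := 94 → M/I/I/I on L1; bus BusRdX Flush; mem=64
  op20 P1: store L0 := 65 → I/M/I/I on L0; bus BusRdX; mem=22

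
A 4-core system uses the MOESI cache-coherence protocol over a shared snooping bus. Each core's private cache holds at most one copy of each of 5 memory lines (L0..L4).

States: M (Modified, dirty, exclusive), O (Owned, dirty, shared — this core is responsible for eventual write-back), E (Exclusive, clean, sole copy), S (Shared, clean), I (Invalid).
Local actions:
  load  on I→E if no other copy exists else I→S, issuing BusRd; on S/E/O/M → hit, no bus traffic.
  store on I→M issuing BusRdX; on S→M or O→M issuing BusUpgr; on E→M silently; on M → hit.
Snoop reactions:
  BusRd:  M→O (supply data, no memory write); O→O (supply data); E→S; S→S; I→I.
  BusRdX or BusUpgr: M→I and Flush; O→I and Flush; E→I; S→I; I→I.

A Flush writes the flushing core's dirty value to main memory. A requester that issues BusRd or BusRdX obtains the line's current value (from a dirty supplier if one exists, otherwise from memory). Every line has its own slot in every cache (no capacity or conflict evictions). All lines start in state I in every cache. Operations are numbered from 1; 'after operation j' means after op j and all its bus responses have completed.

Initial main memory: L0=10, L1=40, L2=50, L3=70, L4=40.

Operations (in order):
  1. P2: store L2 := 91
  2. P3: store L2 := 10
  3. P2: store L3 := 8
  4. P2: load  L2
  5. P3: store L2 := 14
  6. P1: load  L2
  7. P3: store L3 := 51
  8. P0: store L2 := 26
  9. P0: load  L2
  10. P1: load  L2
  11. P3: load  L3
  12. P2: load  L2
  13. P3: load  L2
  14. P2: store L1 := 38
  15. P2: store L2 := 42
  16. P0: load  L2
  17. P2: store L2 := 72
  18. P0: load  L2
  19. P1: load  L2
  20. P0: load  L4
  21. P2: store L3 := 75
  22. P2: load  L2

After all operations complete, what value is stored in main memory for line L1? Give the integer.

memory[L1] = 40

step 1: P2: store L2 := 91  ⟶  IIMI  (L2)  txn=BusRdX  M[L2]=50
step 2: P3: store L2 := 10  ⟶  IIIM  (L2)  txn=BusRdX+Flush  M[L2]=91
step 3: P2: store L3 := 8  ⟶  IIMI  (L3)  txn=BusRdX  M[L3]=70
step 4: P2: load  L2  ⟶  IISO  (L2)  txn=BusRd  M[L2]=91
step 5: P3: store L2 := 14  ⟶  IIIM  (L2)  txn=BusUpgr  M[L2]=91
step 6: P1: load  L2  ⟶  ISIO  (L2)  txn=BusRd  M[L2]=91
step 7: P3: store L3 := 51  ⟶  IIIM  (L3)  txn=BusRdX+Flush  M[L3]=8
step 8: P0: store L2 := 26  ⟶  MIII  (L2)  txn=BusRdX+Flush  M[L2]=14
step 9: P0: load  L2  ⟶  MIII  (L2)  txn=∅  M[L2]=14
step 10: P1: load  L2  ⟶  OSII  (L2)  txn=BusRd  M[L2]=14
step 11: P3: load  L3  ⟶  IIIM  (L3)  txn=∅  M[L3]=8
step 12: P2: load  L2  ⟶  OSSI  (L2)  txn=BusRd  M[L2]=14
step 13: P3: load  L2  ⟶  OSSS  (L2)  txn=BusRd  M[L2]=14
step 14: P2: store L1 := 38  ⟶  IIMI  (L1)  txn=BusRdX  M[L1]=40
step 15: P2: store L2 := 42  ⟶  IIMI  (L2)  txn=BusUpgr+Flush  M[L2]=26
step 16: P0: load  L2  ⟶  SIOI  (L2)  txn=BusRd  M[L2]=26
step 17: P2: store L2 := 72  ⟶  IIMI  (L2)  txn=BusUpgr  M[L2]=26
step 18: P0: load  L2  ⟶  SIOI  (L2)  txn=BusRd  M[L2]=26
step 19: P1: load  L2  ⟶  SSOI  (L2)  txn=BusRd  M[L2]=26
step 20: P0: load  L4  ⟶  EIII  (L4)  txn=BusRd  M[L4]=40
step 21: P2: store L3 := 75  ⟶  IIMI  (L3)  txn=BusRdX+Flush  M[L3]=51
step 22: P2: load  L2  ⟶  SSOI  (L2)  txn=∅  M[L2]=26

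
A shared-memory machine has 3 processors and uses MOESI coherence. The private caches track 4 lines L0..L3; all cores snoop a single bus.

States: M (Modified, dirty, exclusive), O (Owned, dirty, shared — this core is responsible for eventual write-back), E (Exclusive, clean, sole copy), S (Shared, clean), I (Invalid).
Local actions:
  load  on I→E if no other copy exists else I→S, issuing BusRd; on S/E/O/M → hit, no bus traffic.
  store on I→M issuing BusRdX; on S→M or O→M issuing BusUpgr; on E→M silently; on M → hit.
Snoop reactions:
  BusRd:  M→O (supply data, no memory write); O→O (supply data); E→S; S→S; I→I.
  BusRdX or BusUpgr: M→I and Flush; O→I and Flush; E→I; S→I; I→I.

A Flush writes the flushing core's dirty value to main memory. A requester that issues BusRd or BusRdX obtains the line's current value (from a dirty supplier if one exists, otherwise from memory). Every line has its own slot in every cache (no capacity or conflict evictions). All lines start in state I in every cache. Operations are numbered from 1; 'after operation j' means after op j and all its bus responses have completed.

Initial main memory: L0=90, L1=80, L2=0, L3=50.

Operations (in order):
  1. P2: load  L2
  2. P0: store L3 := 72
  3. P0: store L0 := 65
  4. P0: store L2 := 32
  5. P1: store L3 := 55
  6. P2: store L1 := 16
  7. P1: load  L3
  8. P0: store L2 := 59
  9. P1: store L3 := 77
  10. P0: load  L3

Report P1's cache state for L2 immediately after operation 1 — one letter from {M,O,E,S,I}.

state = I

[1] P2: load  L2 | P0:I, P1:I, P2:E(0) | bus: BusRd
[2] P0: store L3 := 72 | P0:M(72), P1:I, P2:I | bus: BusRdX
[3] P0: store L0 := 65 | P0:M(65), P1:I, P2:I | bus: BusRdX
[4] P0: store L2 := 32 | P0:M(32), P1:I, P2:I | bus: BusRdX
[5] P1: store L3 := 55 | P0:I, P1:M(55), P2:I | bus: BusRdX,Flush
[6] P2: store L1 := 16 | P0:I, P1:I, P2:M(16) | bus: BusRdX
[7] P1: load  L3 | P0:I, P1:M(55), P2:I | bus: none
[8] P0: store L2 := 59 | P0:M(59), P1:I, P2:I | bus: none
[9] P1: store L3 := 77 | P0:I, P1:M(77), P2:I | bus: none
[10] P0: load  L3 | P0:S(77), P1:O(77), P2:I | bus: BusRd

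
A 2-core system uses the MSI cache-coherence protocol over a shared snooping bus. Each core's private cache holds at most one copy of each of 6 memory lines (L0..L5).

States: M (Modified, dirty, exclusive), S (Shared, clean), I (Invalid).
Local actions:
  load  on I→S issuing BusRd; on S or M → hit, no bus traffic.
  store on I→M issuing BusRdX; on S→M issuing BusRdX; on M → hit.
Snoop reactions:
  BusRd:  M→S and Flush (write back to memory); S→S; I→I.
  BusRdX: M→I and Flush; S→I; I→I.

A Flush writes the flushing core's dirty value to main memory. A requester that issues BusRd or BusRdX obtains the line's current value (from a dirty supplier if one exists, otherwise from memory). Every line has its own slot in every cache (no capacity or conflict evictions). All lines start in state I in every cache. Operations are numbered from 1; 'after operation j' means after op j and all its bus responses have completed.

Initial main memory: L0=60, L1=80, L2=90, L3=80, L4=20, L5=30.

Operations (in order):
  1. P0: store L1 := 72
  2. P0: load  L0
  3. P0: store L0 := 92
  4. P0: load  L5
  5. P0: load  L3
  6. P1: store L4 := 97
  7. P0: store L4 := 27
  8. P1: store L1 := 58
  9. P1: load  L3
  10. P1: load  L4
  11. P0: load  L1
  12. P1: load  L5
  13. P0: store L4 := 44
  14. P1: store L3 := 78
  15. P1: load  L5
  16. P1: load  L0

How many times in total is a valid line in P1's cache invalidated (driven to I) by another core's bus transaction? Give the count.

invalidations = 2

1. P0: store L1 := 72  bus=[BusRdX]  L1: P0=M P1=I  mem[L1]=80
2. P0: load  L0  bus=[BusRd]  L0: P0=S P1=I  mem[L0]=60
3. P0: store L0 := 92  bus=[BusRdX]  L0: P0=M P1=I  mem[L0]=60
4. P0: load  L5  bus=[BusRd]  L5: P0=S P1=I  mem[L5]=30
5. P0: load  L3  bus=[BusRd]  L3: P0=S P1=I  mem[L3]=80
6. P1: store L4 := 97  bus=[BusRdX]  L4: P0=I P1=M  mem[L4]=20
7. P0: store L4 := 27  bus=[BusRdX,Flush]  L4: P0=M P1=I  mem[L4]=97
8. P1: store L1 := 58  bus=[BusRdX,Flush]  L1: P0=I P1=M  mem[L1]=72
9. P1: load  L3  bus=[BusRd]  L3: P0=S P1=S  mem[L3]=80
10. P1: load  L4  bus=[BusRd,Flush]  L4: P0=S P1=S  mem[L4]=27
11. P0: load  L1  bus=[BusRd,Flush]  L1: P0=S P1=S  mem[L1]=58
12. P1: load  L5  bus=[BusRd]  L5: P0=S P1=S  mem[L5]=30
13. P0: store L4 := 44  bus=[BusRdX]  L4: P0=M P1=I  mem[L4]=27
14. P1: store L3 := 78  bus=[BusRdX]  L3: P0=I P1=M  mem[L3]=80
15. P1: load  L5  bus=[-]  L5: P0=S P1=S  mem[L5]=30
16. P1: load  L0  bus=[BusRd,Flush]  L0: P0=S P1=S  mem[L0]=92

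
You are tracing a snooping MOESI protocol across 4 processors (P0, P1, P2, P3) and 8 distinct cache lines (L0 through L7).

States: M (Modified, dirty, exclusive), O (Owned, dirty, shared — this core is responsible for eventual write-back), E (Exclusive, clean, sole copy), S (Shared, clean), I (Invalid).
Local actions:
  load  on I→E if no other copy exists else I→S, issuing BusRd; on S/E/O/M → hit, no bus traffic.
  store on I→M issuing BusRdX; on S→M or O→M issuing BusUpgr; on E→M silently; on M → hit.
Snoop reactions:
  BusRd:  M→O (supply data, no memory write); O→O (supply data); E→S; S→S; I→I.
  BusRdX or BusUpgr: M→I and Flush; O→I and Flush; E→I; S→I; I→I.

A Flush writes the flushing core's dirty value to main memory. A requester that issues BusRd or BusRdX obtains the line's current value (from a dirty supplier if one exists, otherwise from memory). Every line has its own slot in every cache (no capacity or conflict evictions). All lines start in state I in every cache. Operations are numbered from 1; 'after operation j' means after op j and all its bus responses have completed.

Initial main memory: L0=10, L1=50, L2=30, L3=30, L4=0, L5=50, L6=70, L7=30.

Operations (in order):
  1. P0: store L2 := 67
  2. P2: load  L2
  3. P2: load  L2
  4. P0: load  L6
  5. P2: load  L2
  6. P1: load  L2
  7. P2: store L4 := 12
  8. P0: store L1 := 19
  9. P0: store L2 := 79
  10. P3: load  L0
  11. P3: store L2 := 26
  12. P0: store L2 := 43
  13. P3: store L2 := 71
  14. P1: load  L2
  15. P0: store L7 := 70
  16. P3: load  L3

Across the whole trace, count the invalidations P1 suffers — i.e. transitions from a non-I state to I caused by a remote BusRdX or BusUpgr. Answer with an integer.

1. P0: store L2 := 67  bus=[BusRdX]  L2: P0=M P1=I P2=I P3=I  mem[L2]=30
2. P2: load  L2  bus=[BusRd]  L2: P0=O P1=I P2=S P3=I  mem[L2]=30
3. P2: load  L2  bus=[-]  L2: P0=O P1=I P2=S P3=I  mem[L2]=30
4. P0: load  L6  bus=[BusRd]  L6: P0=E P1=I P2=I P3=I  mem[L6]=70
5. P2: load  L2  bus=[-]  L2: P0=O P1=I P2=S P3=I  mem[L2]=30
6. P1: load  L2  bus=[BusRd]  L2: P0=O P1=S P2=S P3=I  mem[L2]=30
7. P2: store L4 := 12  bus=[BusRdX]  L4: P0=I P1=I P2=M P3=I  mem[L4]=0
8. P0: store L1 := 19  bus=[BusRdX]  L1: P0=M P1=I P2=I P3=I  mem[L1]=50
9. P0: store L2 := 79  bus=[BusUpgr]  L2: P0=M P1=I P2=I P3=I  mem[L2]=30
10. P3: load  L0  bus=[BusRd]  L0: P0=I P1=I P2=I P3=E  mem[L0]=10
11. P3: store L2 := 26  bus=[BusRdX,Flush]  L2: P0=I P1=I P2=I P3=M  mem[L2]=79
12. P0: store L2 := 43  bus=[BusRdX,Flush]  L2: P0=M P1=I P2=I P3=I  mem[L2]=26
13. P3: store L2 := 71  bus=[BusRdX,Flush]  L2: P0=I P1=I P2=I P3=M  mem[L2]=43
14. P1: load  L2  bus=[BusRd]  L2: P0=I P1=S P2=I P3=O  mem[L2]=43
15. P0: store L7 := 70  bus=[BusRdX]  L7: P0=M P1=I P2=I P3=I  mem[L7]=30
16. P3: load  L3  bus=[BusRd]  L3: P0=I P1=I P2=I P3=E  mem[L3]=30

invalidations = 1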